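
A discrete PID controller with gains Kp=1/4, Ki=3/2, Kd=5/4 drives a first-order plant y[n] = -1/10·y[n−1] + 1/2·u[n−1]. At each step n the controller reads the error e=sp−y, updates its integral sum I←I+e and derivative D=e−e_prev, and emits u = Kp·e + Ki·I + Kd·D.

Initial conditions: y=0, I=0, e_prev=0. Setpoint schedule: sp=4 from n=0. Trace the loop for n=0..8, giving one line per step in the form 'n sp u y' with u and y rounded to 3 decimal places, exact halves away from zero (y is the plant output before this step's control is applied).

0 4 12.000 0.000
1 4 -5.000 6.000
2 4 26.800 -3.100
3 4 -24.355 13.710
4 4 63.868 -13.549
5 4 -84.394 33.289
6 4 166.664 -45.526
7 4 -257.798 87.885
8 4 459.854 -137.687

(exact arithmetic carried between steps; '≈' marks a value shown rounded to 6 d.p. or computed from one; I and e_prev carry over from the previous line; the table rounds u and y to 3 d.p., halves away from zero)
n=0: y=0, sp=4, e=sp−y=4; I=4, D=e−e_prev=4; u=1/4·4+3/2·4+5/4·4=12; next y=-1/10·0+1/2·12=6
n=1: y=6, sp=4, e=sp−y=-2; I=2, D=e−e_prev=-6; u=1/4·(-2)+3/2·2+5/4·(-6)=-5; next y=-1/10·6+1/2·(-5)=-3.1
n=2: y=-3.1, sp=4, e=sp−y=7.1; I=9.1, D=e−e_prev=9.1; u=1/4·7.1+3/2·9.1+5/4·9.1=26.8; next y=-1/10·(-3.1)+1/2·26.8=13.71
n=3: y=13.71, sp=4, e=sp−y=-9.71; I=-0.61, D=e−e_prev=-16.81; u=1/4·(-9.71)+3/2·(-0.61)+5/4·(-16.81)=-24.355; next y=-1/10·13.71+1/2·(-24.355)=-13.5485
n=4: y=-13.5485, sp=4, e=sp−y=17.5485; I=16.9385, D=e−e_prev=27.2585; u=1/4·17.5485+3/2·16.9385+5/4·27.2585=63.868; next y=-1/10·(-13.5485)+1/2·63.868=33.28885
n=5: y=33.28885, sp=4, e=sp−y=-29.28885; I=-12.35035, D=e−e_prev=-46.83735; u=1/4·(-29.28885)+3/2·(-12.35035)+5/4·(-46.83735)=-84.394425; next y=-1/10·33.28885+1/2·(-84.394425)≈-45.526098
n=6: y≈-45.526098, sp=4, e=sp−y≈49.526098; I≈37.175748, D=e−e_prev≈78.814948; u=1/4·49.526098+3/2·37.175748+5/4·78.814948≈166.66383; next y=-1/10·(-45.526098)+1/2·166.66383≈87.884525
n=7: y≈87.884525, sp=4, e=sp−y≈-83.884525; I≈-46.708777, D=e−e_prev≈-133.410622; u=1/4·(-83.884525)+3/2·(-46.708777)+5/4·(-133.410622)≈-257.797575; next y=-1/10·87.884525+1/2·(-257.797575)≈-137.687240
n=8: y≈-137.687240, sp=4, e=sp−y≈141.687240; I≈94.978463, D=e−e_prev≈225.571765; u=1/4·141.687240+3/2·94.978463+5/4·225.571765≈459.854210; next y=-1/10·(-137.687240)+1/2·459.854210≈243.695829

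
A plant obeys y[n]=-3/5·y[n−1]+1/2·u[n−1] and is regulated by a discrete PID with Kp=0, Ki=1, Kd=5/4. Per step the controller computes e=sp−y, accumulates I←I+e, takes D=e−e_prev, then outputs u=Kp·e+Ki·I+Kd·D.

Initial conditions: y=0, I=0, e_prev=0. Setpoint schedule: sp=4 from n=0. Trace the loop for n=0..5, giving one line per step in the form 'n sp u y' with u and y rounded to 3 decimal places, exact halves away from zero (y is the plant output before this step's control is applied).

0 4 9.000 0.000
1 4 -2.125 4.500
2 4 21.591 -3.763
3 4 -18.809 13.053
4 4 61.308 -17.236
5 4 -86.340 40.996

(exact arithmetic carried between steps; '≈' marks a value shown rounded to 6 d.p. or computed from one; I and e_prev carry over from the previous line; the table rounds u and y to 3 d.p., halves away from zero)
n=0: y=0, sp=4, e=sp−y=4; I=4, D=e−e_prev=4; u=0·4+1·4+5/4·4=9; next y=-3/5·0+1/2·9=4.5
n=1: y=4.5, sp=4, e=sp−y=-0.5; I=3.5, D=e−e_prev=-4.5; u=0·(-0.5)+1·3.5+5/4·(-4.5)=-2.125; next y=-3/5·4.5+1/2·(-2.125)=-3.7625
n=2: y=-3.7625, sp=4, e=sp−y=7.7625; I=11.2625, D=e−e_prev=8.2625; u=0·7.7625+1·11.2625+5/4·8.2625=21.590625; next y=-3/5·(-3.7625)+1/2·21.590625≈13.052813
n=3: y≈13.052813, sp=4, e=sp−y≈-9.052813; I≈2.209688, D=e−e_prev≈-16.815313; u=0·(-9.052813)+1·2.209688+5/4·(-16.815313)≈-18.809453; next y=-3/5·13.052813+1/2·(-18.809453)≈-17.236414
n=4: y≈-17.236414, sp=4, e=sp−y≈21.236414; I≈23.446102, D=e−e_prev≈30.289227; u=0·21.236414+1·23.446102+5/4·30.289227≈61.307635; next y=-3/5·(-17.236414)+1/2·61.307635≈40.995666
n=5: y≈40.995666, sp=4, e=sp−y≈-36.995666; I≈-13.549564, D=e−e_prev≈-58.232080; u=0·(-36.995666)+1·(-13.549564)+5/4·(-58.232080)≈-86.339664; next y=-3/5·40.995666+1/2·(-86.339664)≈-67.767232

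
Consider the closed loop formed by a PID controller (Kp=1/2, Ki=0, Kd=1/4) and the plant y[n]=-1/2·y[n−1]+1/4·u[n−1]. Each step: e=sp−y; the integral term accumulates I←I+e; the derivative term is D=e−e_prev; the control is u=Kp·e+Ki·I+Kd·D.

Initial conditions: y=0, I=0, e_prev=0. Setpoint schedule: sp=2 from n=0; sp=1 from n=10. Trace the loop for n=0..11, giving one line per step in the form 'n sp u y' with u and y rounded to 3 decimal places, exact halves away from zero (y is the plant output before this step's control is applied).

0 2 1.500 0.000
1 2 0.719 0.375
2 2 1.100 -0.008
3 2 0.789 0.279
4 2 1.026 0.058
5 2 0.844 0.228
6 2 0.984 0.097
7 2 0.876 0.197
8 2 0.959 0.120
9 2 0.895 0.180
10 1 0.194 0.134
11 1 0.547 -0.018

(exact arithmetic carried between steps; '≈' marks a value shown rounded to 6 d.p. or computed from one; I and e_prev carry over from the previous line; the table rounds u and y to 3 d.p., halves away from zero)
n=0: y=0, sp=2, e=sp−y=2; I=2, D=e−e_prev=2; u=1/2·2+0·2+1/4·2=1.5; next y=-1/2·0+1/4·1.5=0.375
n=1: y=0.375, sp=2, e=sp−y=1.625; I=3.625, D=e−e_prev=-0.375; u=1/2·1.625+0·3.625+1/4·(-0.375)=0.71875; next y=-1/2·0.375+1/4·0.71875≈-0.007813
n=2: y≈-0.007813, sp=2, e=sp−y≈2.007813; I≈5.632813, D=e−e_prev≈0.382813; u=1/2·2.007813+0·5.632813+1/4·0.382813≈1.099609; next y=-1/2·(-0.007813)+1/4·1.099609≈0.278809
n=3: y≈0.278809, sp=2, e=sp−y≈1.721191; I≈7.354004, D=e−e_prev≈-0.286621; u=1/2·1.721191+0·7.354004+1/4·(-0.286621)≈0.788940; next y=-1/2·0.278809+1/4·0.788940≈0.057831
n=4: y≈0.057831, sp=2, e=sp−y≈1.942169; I≈9.296173, D=e−e_prev≈0.220978; u=1/2·1.942169+0·9.296173+1/4·0.220978≈1.026329; next y=-1/2·0.057831+1/4·1.026329≈0.227667
n=5: y≈0.227667, sp=2, e=sp−y≈1.772333; I≈11.068506, D=e−e_prev≈-0.169836; u=1/2·1.772333+0·11.068506+1/4·(-0.169836)≈0.843708; next y=-1/2·0.227667+1/4·0.843708≈0.097093
n=6: y≈0.097093, sp=2, e=sp−y≈1.902907; I≈12.971413, D=e−e_prev≈0.130573; u=1/2·1.902907+0·12.971413+1/4·0.130573≈0.984097; next y=-1/2·0.097093+1/4·0.984097≈0.197477
n=7: y≈0.197477, sp=2, e=sp−y≈1.802523; I≈14.773935, D=e−e_prev≈-0.100384; u=1/2·1.802523+0·14.773935+1/4·(-0.100384)≈0.876165; next y=-1/2·0.197477+1/4·0.876165≈0.120303
n=8: y≈0.120303, sp=2, e=sp−y≈1.879697; I≈16.653633, D=e−e_prev≈0.077175; u=1/2·1.879697+0·16.653633+1/4·0.077175≈0.959142; next y=-1/2·0.120303+1/4·0.959142≈0.179634
n=9: y≈0.179634, sp=2, e=sp−y≈1.820366; I≈18.473998, D=e−e_prev≈-0.059332; u=1/2·1.820366+0·18.473998+1/4·(-0.059332)≈0.895350; next y=-1/2·0.179634+1/4·0.895350≈0.134020
n=10: y≈0.134020, sp=1, e=sp−y≈0.865980; I≈19.339978, D=e−e_prev≈-0.954386; u=1/2·0.865980+0·19.339978+1/4·(-0.954386)≈0.194393; next y=-1/2·0.134020+1/4·0.194393≈-0.018412
n=11: y≈-0.018412, sp=1, e=sp−y≈1.018412; I≈20.358390, D=e−e_prev≈0.152432; u=1/2·1.018412+0·20.358390+1/4·0.152432≈0.547314; next y=-1/2·(-0.018412)+1/4·0.547314≈0.146034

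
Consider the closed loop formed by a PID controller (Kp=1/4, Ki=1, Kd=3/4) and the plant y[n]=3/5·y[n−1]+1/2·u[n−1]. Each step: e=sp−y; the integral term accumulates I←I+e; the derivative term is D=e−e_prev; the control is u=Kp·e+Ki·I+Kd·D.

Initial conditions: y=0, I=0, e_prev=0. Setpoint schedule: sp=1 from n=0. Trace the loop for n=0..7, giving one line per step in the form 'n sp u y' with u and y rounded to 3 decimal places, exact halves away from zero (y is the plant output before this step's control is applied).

(exact arithmetic carried between steps; '≈' marks a value shown rounded to 6 d.p. or computed from one; I and e_prev carry over from the previous line; the table rounds u and y to 3 d.p., halves away from zero)
n=0: y=0, sp=1, e=sp−y=1; I=1, D=e−e_prev=1; u=1/4·1+1·1+3/4·1=2; next y=3/5·0+1/2·2=1
n=1: y=1, sp=1, e=sp−y=0; I=1, D=e−e_prev=-1; u=1/4·0+1·1+3/4·(-1)=0.25; next y=3/5·1+1/2·0.25=0.725
n=2: y=0.725, sp=1, e=sp−y=0.275; I=1.275, D=e−e_prev=0.275; u=1/4·0.275+1·1.275+3/4·0.275=1.55; next y=3/5·0.725+1/2·1.55=1.21
n=3: y=1.21, sp=1, e=sp−y=-0.21; I=1.065, D=e−e_prev=-0.485; u=1/4·(-0.21)+1·1.065+3/4·(-0.485)=0.64875; next y=3/5·1.21+1/2·0.64875=1.050375
n=4: y=1.050375, sp=1, e=sp−y=-0.050375; I=1.014625, D=e−e_prev=0.159625; u=1/4·(-0.050375)+1·1.014625+3/4·0.159625=1.12175; next y=3/5·1.050375+1/2·1.12175=1.1911
n=5: y=1.1911, sp=1, e=sp−y=-0.1911; I=0.823525, D=e−e_prev=-0.140725; u=1/4·(-0.1911)+1·0.823525+3/4·(-0.140725)≈0.670206; next y=3/5·1.1911+1/2·0.670206≈1.049763
n=6: y≈1.049763, sp=1, e=sp−y≈-0.049763; I≈0.773762, D=e−e_prev≈0.141337; u=1/4·(-0.049763)+1·0.773762+3/4·0.141337≈0.867324; next y=3/5·1.049763+1/2·0.867324≈1.063520
n=7: y≈1.063520, sp=1, e=sp−y≈-0.063520; I≈0.710242, D=e−e_prev≈-0.013757; u=1/4·(-0.063520)+1·0.710242+3/4·(-0.013757)≈0.684045; next y=3/5·1.063520+1/2·0.684045≈0.980134

0 1 2.000 0.000
1 1 0.250 1.000
2 1 1.550 0.725
3 1 0.649 1.210
4 1 1.122 1.050
5 1 0.670 1.191
6 1 0.867 1.050
7 1 0.684 1.064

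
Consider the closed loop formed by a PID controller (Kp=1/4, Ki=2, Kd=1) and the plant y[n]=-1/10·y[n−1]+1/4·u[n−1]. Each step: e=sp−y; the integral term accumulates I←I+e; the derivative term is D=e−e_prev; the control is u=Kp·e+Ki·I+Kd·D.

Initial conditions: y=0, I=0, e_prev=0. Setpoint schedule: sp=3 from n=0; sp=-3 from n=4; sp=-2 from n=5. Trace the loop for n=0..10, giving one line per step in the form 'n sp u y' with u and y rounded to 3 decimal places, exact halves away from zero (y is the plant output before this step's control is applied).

(exact arithmetic carried between steps; '≈' marks a value shown rounded to 6 d.p. or computed from one; I and e_prev carry over from the previous line; the table rounds u and y to 3 d.p., halves away from zero)
n=0: y=0, sp=3, e=sp−y=3; I=3, D=e−e_prev=3; u=1/4·3+2·3+1·3=9.75; next y=-1/10·0+1/4·9.75=2.4375
n=1: y=2.4375, sp=3, e=sp−y=0.5625; I=3.5625, D=e−e_prev=-2.4375; u=1/4·0.5625+2·3.5625+1·(-2.4375)=4.828125; next y=-1/10·2.4375+1/4·4.828125≈0.963281
n=2: y≈0.963281, sp=3, e=sp−y≈2.036719; I≈5.599219, D=e−e_prev≈1.474219; u=1/4·2.036719+2·5.599219+1·1.474219≈13.181836; next y=-1/10·0.963281+1/4·13.181836≈3.199131
n=3: y≈3.199131, sp=3, e=sp−y≈-0.199131; I≈5.400088, D=e−e_prev≈-2.235850; u=1/4·(-0.199131)+2·5.400088+1·(-2.235850)≈8.514543; next y=-1/10·3.199131+1/4·8.514543≈1.808723
n=4: y≈1.808723, sp=-3, e=sp−y≈-4.808723; I≈0.591365, D=e−e_prev≈-4.609592; u=1/4·(-4.808723)+2·0.591365+1·(-4.609592)≈-4.629042; next y=-1/10·1.808723+1/4·(-4.629042)≈-1.338133
n=5: y≈-1.338133, sp=-2, e=sp−y≈-0.661867; I≈-0.070502, D=e−e_prev≈4.146856; u=1/4·(-0.661867)+2·(-0.070502)+1·4.146856≈3.840385; next y=-1/10·(-1.338133)+1/4·3.840385≈1.093909
n=6: y≈1.093909, sp=-2, e=sp−y≈-3.093909; I≈-3.164412, D=e−e_prev≈-2.432042; u=1/4·(-3.093909)+2·(-3.164412)+1·(-2.432042)≈-9.534343; next y=-1/10·1.093909+1/4·(-9.534343)≈-2.492977
n=7: y≈-2.492977, sp=-2, e=sp−y≈0.492977; I≈-2.671435, D=e−e_prev≈3.586886; u=1/4·0.492977+2·(-2.671435)+1·3.586886≈-1.632739; next y=-1/10·(-2.492977)+1/4·(-1.632739)≈-0.158887
n=8: y≈-0.158887, sp=-2, e=sp−y≈-1.841113; I≈-4.512548, D=e−e_prev≈-2.334089; u=1/4·(-1.841113)+2·(-4.512548)+1·(-2.334089)≈-11.819463; next y=-1/10·(-0.158887)+1/4·(-11.819463)≈-2.938977
n=9: y≈-2.938977, sp=-2, e=sp−y≈0.938977; I≈-3.573571, D=e−e_prev≈2.780090; u=1/4·0.938977+2·(-3.573571)+1·2.780090≈-4.132307; next y=-1/10·(-2.938977)+1/4·(-4.132307)≈-0.739179
n=10: y≈-0.739179, sp=-2, e=sp−y≈-1.260821; I≈-4.834392, D=e−e_prev≈-2.199798; u=1/4·(-1.260821)+2·(-4.834392)+1·(-2.199798)≈-12.183786; next y=-1/10·(-0.739179)+1/4·(-12.183786)≈-2.972029

0 3 9.750 0.000
1 3 4.828 2.438
2 3 13.182 0.963
3 3 8.515 3.199
4 -3 -4.629 1.809
5 -2 3.840 -1.338
6 -2 -9.534 1.094
7 -2 -1.633 -2.493
8 -2 -11.819 -0.159
9 -2 -4.132 -2.939
10 -2 -12.184 -0.739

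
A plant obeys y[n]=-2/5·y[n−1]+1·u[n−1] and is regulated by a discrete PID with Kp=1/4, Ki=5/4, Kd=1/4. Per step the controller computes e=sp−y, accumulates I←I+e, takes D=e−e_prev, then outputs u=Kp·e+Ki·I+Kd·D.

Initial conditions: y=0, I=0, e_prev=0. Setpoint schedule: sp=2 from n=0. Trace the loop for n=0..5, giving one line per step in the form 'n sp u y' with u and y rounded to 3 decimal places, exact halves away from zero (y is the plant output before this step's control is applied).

(exact arithmetic carried between steps; '≈' marks a value shown rounded to 6 d.p. or computed from one; I and e_prev carry over from the previous line; the table rounds u and y to 3 d.p., halves away from zero)
n=0: y=0, sp=2, e=sp−y=2; I=2, D=e−e_prev=2; u=1/4·2+5/4·2+1/4·2=3.5; next y=-2/5·0+1·3.5=3.5
n=1: y=3.5, sp=2, e=sp−y=-1.5; I=0.5, D=e−e_prev=-3.5; u=1/4·(-1.5)+5/4·0.5+1/4·(-3.5)=-0.625; next y=-2/5·3.5+1·(-0.625)=-2.025
n=2: y=-2.025, sp=2, e=sp−y=4.025; I=4.525, D=e−e_prev=5.525; u=1/4·4.025+5/4·4.525+1/4·5.525=8.04375; next y=-2/5·(-2.025)+1·8.04375=8.85375
n=3: y=8.85375, sp=2, e=sp−y=-6.85375; I=-2.32875, D=e−e_prev=-10.87875; u=1/4·(-6.85375)+5/4·(-2.32875)+1/4·(-10.87875)≈-7.344063; next y=-2/5·8.85375+1·(-7.344063)≈-10.885563
n=4: y≈-10.885563, sp=2, e=sp−y≈12.885563; I≈10.556813, D=e−e_prev≈19.739313; u=1/4·12.885563+5/4·10.556813+1/4·19.739313≈21.352234; next y=-2/5·(-10.885563)+1·21.352234≈25.706459
n=5: y≈25.706459, sp=2, e=sp−y≈-23.706459; I≈-13.149647, D=e−e_prev≈-36.592022; u=1/4·(-23.706459)+5/4·(-13.149647)+1/4·(-36.592022)≈-31.511679; next y=-2/5·25.706459+1·(-31.511679)≈-41.794263

0 2 3.500 0.000
1 2 -0.625 3.500
2 2 8.044 -2.025
3 2 -7.344 8.854
4 2 21.352 -10.886
5 2 -31.512 25.706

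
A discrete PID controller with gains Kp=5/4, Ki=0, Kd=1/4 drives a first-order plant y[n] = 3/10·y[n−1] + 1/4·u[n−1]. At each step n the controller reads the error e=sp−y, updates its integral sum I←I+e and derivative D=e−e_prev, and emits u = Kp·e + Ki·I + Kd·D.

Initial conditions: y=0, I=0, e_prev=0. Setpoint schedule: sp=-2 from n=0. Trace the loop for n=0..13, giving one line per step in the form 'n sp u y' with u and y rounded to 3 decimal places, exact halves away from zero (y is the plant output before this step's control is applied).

0 -2 -3.000 0.000
1 -2 -1.375 -0.750
2 -2 -1.834 -0.569
3 -2 -1.698 -0.629
4 -2 -1.737 -0.613
5 -2 -1.726 -0.618
6 -2 -1.729 -0.617
7 -2 -1.728 -0.617
8 -2 -1.728 -0.617
9 -2 -1.728 -0.617
10 -2 -1.728 -0.617
11 -2 -1.728 -0.617
12 -2 -1.728 -0.617
13 -2 -1.728 -0.617

(exact arithmetic carried between steps; '≈' marks a value shown rounded to 6 d.p. or computed from one; I and e_prev carry over from the previous line; the table rounds u and y to 3 d.p., halves away from zero)
n=0: y=0, sp=-2, e=sp−y=-2; I=-2, D=e−e_prev=-2; u=5/4·(-2)+0·(-2)+1/4·(-2)=-3; next y=3/10·0+1/4·(-3)=-0.75
n=1: y=-0.75, sp=-2, e=sp−y=-1.25; I=-3.25, D=e−e_prev=0.75; u=5/4·(-1.25)+0·(-3.25)+1/4·0.75=-1.375; next y=3/10·(-0.75)+1/4·(-1.375)=-0.56875
n=2: y=-0.56875, sp=-2, e=sp−y=-1.43125; I=-4.68125, D=e−e_prev=-0.18125; u=5/4·(-1.43125)+0·(-4.68125)+1/4·(-0.18125)=-1.834375; next y=3/10·(-0.56875)+1/4·(-1.834375)≈-0.629219
n=3: y≈-0.629219, sp=-2, e=sp−y≈-1.370781; I≈-6.052031, D=e−e_prev≈0.060469; u=5/4·(-1.370781)+0·(-6.052031)+1/4·0.060469≈-1.698359; next y=3/10·(-0.629219)+1/4·(-1.698359)≈-0.613355
n=4: y≈-0.613355, sp=-2, e=sp−y≈-1.386645; I≈-7.438676, D=e−e_prev≈-0.015863; u=5/4·(-1.386645)+0·(-7.438676)+1/4·(-0.015863)≈-1.737271; next y=3/10·(-0.613355)+1/4·(-1.737271)≈-0.618325
n=5: y≈-0.618325, sp=-2, e=sp−y≈-1.381675; I≈-8.820351, D=e−e_prev≈0.004969; u=5/4·(-1.381675)+0·(-8.820351)+1/4·0.004969≈-1.725852; next y=3/10·(-0.618325)+1/4·(-1.725852)≈-0.616960
n=6: y≈-0.616960, sp=-2, e=sp−y≈-1.383040; I≈-10.203391, D=e−e_prev≈-0.001364; u=5/4·(-1.383040)+0·(-10.203391)+1/4·(-0.001364)≈-1.729141; next y=3/10·(-0.616960)+1/4·(-1.729141)≈-0.617373
n=7: y≈-0.617373, sp=-2, e=sp−y≈-1.382627; I≈-11.586018, D=e−e_prev≈0.000413; u=5/4·(-1.382627)+0·(-11.586018)+1/4·0.000413≈-1.728180; next y=3/10·(-0.617373)+1/4·(-1.728180)≈-0.617257
n=8: y≈-0.617257, sp=-2, e=sp−y≈-1.382743; I≈-12.968761, D=e−e_prev≈-0.000116; u=5/4·(-1.382743)+0·(-12.968761)+1/4·(-0.000116)≈-1.728458; next y=3/10·(-0.617257)+1/4·(-1.728458)≈-0.617292
n=9: y≈-0.617292, sp=-2, e=sp−y≈-1.382708; I≈-14.351469, D=e−e_prev≈0.000035; u=5/4·(-1.382708)+0·(-14.351469)+1/4·0.000035≈-1.728377; next y=3/10·(-0.617292)+1/4·(-1.728377)≈-0.617282
n=10: y≈-0.617282, sp=-2, e=sp−y≈-1.382718; I≈-15.734187, D=e−e_prev≈-0.000010; u=5/4·(-1.382718)+0·(-15.734187)+1/4·(-0.000010)≈-1.728400; next y=3/10·(-0.617282)+1/4·(-1.728400)≈-0.617285
n=11: y≈-0.617285, sp=-2, e=sp−y≈-1.382715; I≈-17.116903, D=e−e_prev≈0.000003; u=5/4·(-1.382715)+0·(-17.116903)+1/4·0.000003≈-1.728394; next y=3/10·(-0.617285)+1/4·(-1.728394)≈-0.617284
n=12: y≈-0.617284, sp=-2, e=sp−y≈-1.382716; I≈-18.499619, D=e−e_prev≈-0.000001; u=5/4·(-1.382716)+0·(-18.499619)+1/4·(-0.000001)≈-1.728396; next y=3/10·(-0.617284)+1/4·(-1.728396)≈-0.617284
n=13: y≈-0.617284, sp=-2, e=sp−y≈-1.382716; I≈-19.882335, D=e−e_prev≈0.000000; u=5/4·(-1.382716)+0·(-19.882335)+1/4·0.000000≈-1.728395; next y=3/10·(-0.617284)+1/4·(-1.728395)≈-0.617284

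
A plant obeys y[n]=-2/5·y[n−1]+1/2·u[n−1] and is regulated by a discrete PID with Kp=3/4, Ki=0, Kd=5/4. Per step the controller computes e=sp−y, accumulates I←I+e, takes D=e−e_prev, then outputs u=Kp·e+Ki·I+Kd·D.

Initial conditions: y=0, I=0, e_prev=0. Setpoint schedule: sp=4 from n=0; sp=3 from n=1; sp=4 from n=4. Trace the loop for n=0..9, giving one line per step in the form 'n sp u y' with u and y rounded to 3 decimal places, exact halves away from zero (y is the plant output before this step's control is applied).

0 4 8.000 0.000
1 3 -7.000 4.000
2 3 17.450 -5.100
3 3 -25.655 10.765
4 4 51.973 -17.134
5 4 -84.097 32.840
6 4 154.419 -55.184
7 4 -264.547 99.283
8 4 471.078 -171.987
9 4 -820.651 304.334

(exact arithmetic carried between steps; '≈' marks a value shown rounded to 6 d.p. or computed from one; I and e_prev carry over from the previous line; the table rounds u and y to 3 d.p., halves away from zero)
n=0: y=0, sp=4, e=sp−y=4; I=4, D=e−e_prev=4; u=3/4·4+0·4+5/4·4=8; next y=-2/5·0+1/2·8=4
n=1: y=4, sp=3, e=sp−y=-1; I=3, D=e−e_prev=-5; u=3/4·(-1)+0·3+5/4·(-5)=-7; next y=-2/5·4+1/2·(-7)=-5.1
n=2: y=-5.1, sp=3, e=sp−y=8.1; I=11.1, D=e−e_prev=9.1; u=3/4·8.1+0·11.1+5/4·9.1=17.45; next y=-2/5·(-5.1)+1/2·17.45=10.765
n=3: y=10.765, sp=3, e=sp−y=-7.765; I=3.335, D=e−e_prev=-15.865; u=3/4·(-7.765)+0·3.335+5/4·(-15.865)=-25.655; next y=-2/5·10.765+1/2·(-25.655)=-17.1335
n=4: y=-17.1335, sp=4, e=sp−y=21.1335; I=24.4685, D=e−e_prev=28.8985; u=3/4·21.1335+0·24.4685+5/4·28.8985=51.97325; next y=-2/5·(-17.1335)+1/2·51.97325=32.840025
n=5: y=32.840025, sp=4, e=sp−y=-28.840025; I=-4.371525, D=e−e_prev=-49.973525; u=3/4·(-28.840025)+0·(-4.371525)+5/4·(-49.973525)=-84.096925; next y=-2/5·32.840025+1/2·(-84.096925)≈-55.184473
n=6: y≈-55.184473, sp=4, e=sp−y≈59.184473; I≈54.812948, D=e−e_prev≈88.024498; u=3/4·59.184473+0·54.812948+5/4·88.024498≈154.418976; next y=-2/5·(-55.184473)+1/2·154.418976≈99.283277
n=7: y≈99.283277, sp=4, e=sp−y≈-95.283277; I≈-40.470330, D=e−e_prev≈-154.467750; u=3/4·(-95.283277)+0·(-40.470330)+5/4·(-154.467750)≈-264.547145; next y=-2/5·99.283277+1/2·(-264.547145)≈-171.986883
n=8: y≈-171.986883, sp=4, e=sp−y≈175.986883; I≈135.516554, D=e−e_prev≈271.270160; u=3/4·175.986883+0·135.516554+5/4·271.270160≈471.077863; next y=-2/5·(-171.986883)+1/2·471.077863≈304.333685
n=9: y≈304.333685, sp=4, e=sp−y≈-300.333685; I≈-164.817131, D=e−e_prev≈-476.320568; u=3/4·(-300.333685)+0·(-164.817131)+5/4·(-476.320568)≈-820.650974; next y=-2/5·304.333685+1/2·(-820.650974)≈-532.058961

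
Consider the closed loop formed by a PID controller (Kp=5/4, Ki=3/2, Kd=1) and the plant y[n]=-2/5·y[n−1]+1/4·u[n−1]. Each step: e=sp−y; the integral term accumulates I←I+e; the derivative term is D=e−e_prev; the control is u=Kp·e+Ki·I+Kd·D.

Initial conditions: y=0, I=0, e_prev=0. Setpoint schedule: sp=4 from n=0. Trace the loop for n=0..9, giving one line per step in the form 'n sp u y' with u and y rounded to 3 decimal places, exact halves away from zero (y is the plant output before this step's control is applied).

0 4 15.000 0.000
1 4 2.938 3.750
2 4 23.996 -0.766
3 4 0.113 6.305
4 4 36.723 -2.494
5 4 -9.856 10.178
6 4 56.224 -6.535
7 4 -31.707 16.670
8 4 89.737 -14.595
9 4 -74.387 28.272

(exact arithmetic carried between steps; '≈' marks a value shown rounded to 6 d.p. or computed from one; I and e_prev carry over from the previous line; the table rounds u and y to 3 d.p., halves away from zero)
n=0: y=0, sp=4, e=sp−y=4; I=4, D=e−e_prev=4; u=5/4·4+3/2·4+1·4=15; next y=-2/5·0+1/4·15=3.75
n=1: y=3.75, sp=4, e=sp−y=0.25; I=4.25, D=e−e_prev=-3.75; u=5/4·0.25+3/2·4.25+1·(-3.75)=2.9375; next y=-2/5·3.75+1/4·2.9375=-0.765625
n=2: y=-0.765625, sp=4, e=sp−y=4.765625; I=9.015625, D=e−e_prev=4.515625; u=5/4·4.765625+3/2·9.015625+1·4.515625≈23.996094; next y=-2/5·(-0.765625)+1/4·23.996094≈6.305273
n=3: y≈6.305273, sp=4, e=sp−y≈-2.305273; I≈6.710352, D=e−e_prev≈-7.070898; u=5/4·(-2.305273)+3/2·6.710352+1·(-7.070898)≈0.113037; next y=-2/5·6.305273+1/4·0.113037≈-2.493850
n=4: y≈-2.493850, sp=4, e=sp−y≈6.493850; I≈13.204202, D=e−e_prev≈8.799124; u=5/4·6.493850+3/2·13.204202+1·8.799124≈36.722739; next y=-2/5·(-2.493850)+1/4·36.722739≈10.178225
n=5: y≈10.178225, sp=4, e=sp−y≈-6.178225; I≈7.025977, D=e−e_prev≈-12.672075; u=5/4·(-6.178225)+3/2·7.025977+1·(-12.672075)≈-9.855890; next y=-2/5·10.178225+1/4·(-9.855890)≈-6.535262
n=6: y≈-6.535262, sp=4, e=sp−y≈10.535262; I≈17.561239, D=e−e_prev≈16.713487; u=5/4·10.535262+3/2·17.561239+1·16.713487≈56.224424; next y=-2/5·(-6.535262)+1/4·56.224424≈16.670211
n=7: y≈16.670211, sp=4, e=sp−y≈-12.670211; I≈4.891028, D=e−e_prev≈-23.205473; u=5/4·(-12.670211)+3/2·4.891028+1·(-23.205473)≈-31.706695; next y=-2/5·16.670211+1/4·(-31.706695)≈-14.594758
n=8: y≈-14.594758, sp=4, e=sp−y≈18.594758; I≈23.485786, D=e−e_prev≈31.264969; u=5/4·18.594758+3/2·23.485786+1·31.264969≈89.737096; next y=-2/5·(-14.594758)+1/4·89.737096≈28.272177
n=9: y≈28.272177, sp=4, e=sp−y≈-24.272177; I≈-0.786391, D=e−e_prev≈-42.866935; u=5/4·(-24.272177)+3/2·(-0.786391)+1·(-42.866935)≈-74.386744; next y=-2/5·28.272177+1/4·(-74.386744)≈-29.905557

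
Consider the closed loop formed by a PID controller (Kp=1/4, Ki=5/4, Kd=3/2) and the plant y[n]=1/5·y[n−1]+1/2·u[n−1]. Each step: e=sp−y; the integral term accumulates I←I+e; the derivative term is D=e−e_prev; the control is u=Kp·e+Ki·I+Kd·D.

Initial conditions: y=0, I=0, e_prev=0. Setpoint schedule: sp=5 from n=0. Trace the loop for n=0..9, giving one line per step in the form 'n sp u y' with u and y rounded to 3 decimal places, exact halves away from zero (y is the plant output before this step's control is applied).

(exact arithmetic carried between steps; '≈' marks a value shown rounded to 6 d.p. or computed from one; I and e_prev carry over from the previous line; the table rounds u and y to 3 d.p., halves away from zero)
n=0: y=0, sp=5, e=sp−y=5; I=5, D=e−e_prev=5; u=1/4·5+5/4·5+3/2·5=15; next y=1/5·0+1/2·15=7.5
n=1: y=7.5, sp=5, e=sp−y=-2.5; I=2.5, D=e−e_prev=-7.5; u=1/4·(-2.5)+5/4·2.5+3/2·(-7.5)=-8.75; next y=1/5·7.5+1/2·(-8.75)=-2.875
n=2: y=-2.875, sp=5, e=sp−y=7.875; I=10.375, D=e−e_prev=10.375; u=1/4·7.875+5/4·10.375+3/2·10.375=30.5; next y=1/5·(-2.875)+1/2·30.5=14.675
n=3: y=14.675, sp=5, e=sp−y=-9.675; I=0.7, D=e−e_prev=-17.55; u=1/4·(-9.675)+5/4·0.7+3/2·(-17.55)=-27.86875; next y=1/5·14.675+1/2·(-27.86875)=-10.999375
n=4: y=-10.999375, sp=5, e=sp−y=15.999375; I=16.699375, D=e−e_prev=25.674375; u=1/4·15.999375+5/4·16.699375+3/2·25.674375=63.385625; next y=1/5·(-10.999375)+1/2·63.385625≈29.492938
n=5: y≈29.492938, sp=5, e=sp−y≈-24.492938; I≈-7.793563, D=e−e_prev≈-40.492313; u=1/4·(-24.492938)+5/4·(-7.793563)+3/2·(-40.492313)≈-76.603656; next y=1/5·29.492938+1/2·(-76.603656)≈-32.403241
n=6: y≈-32.403241, sp=5, e=sp−y≈37.403241; I≈29.609678, D=e−e_prev≈61.896178; u=1/4·37.403241+5/4·29.609678+3/2·61.896178≈139.207175; next y=1/5·(-32.403241)+1/2·139.207175≈63.122939
n=7: y≈63.122939, sp=5, e=sp−y≈-58.122939; I≈-28.513261, D=e−e_prev≈-95.52618; u=1/4·(-58.122939)+5/4·(-28.513261)+3/2·(-95.52618)≈-193.461581; next y=1/5·63.122939+1/2·(-193.461581)≈-84.106203
n=8: y≈-84.106203, sp=5, e=sp−y≈89.106203; I≈60.592942, D=e−e_prev≈147.229142; u=1/4·89.106203+5/4·60.592942+3/2·147.229142≈318.861441; next y=1/5·(-84.106203)+1/2·318.861441≈142.609480
n=9: y≈142.609480, sp=5, e=sp−y≈-137.609480; I≈-77.016538, D=e−e_prev≈-226.715683; u=1/4·(-137.609480)+5/4·(-77.016538)+3/2·(-226.715683)≈-470.746567; next y=1/5·142.609480+1/2·(-470.746567)≈-206.851388

0 5 15.000 0.000
1 5 -8.750 7.500
2 5 30.500 -2.875
3 5 -27.869 14.675
4 5 63.386 -10.999
5 5 -76.604 29.493
6 5 139.207 -32.403
7 5 -193.462 63.123
8 5 318.861 -84.106
9 5 -470.747 142.609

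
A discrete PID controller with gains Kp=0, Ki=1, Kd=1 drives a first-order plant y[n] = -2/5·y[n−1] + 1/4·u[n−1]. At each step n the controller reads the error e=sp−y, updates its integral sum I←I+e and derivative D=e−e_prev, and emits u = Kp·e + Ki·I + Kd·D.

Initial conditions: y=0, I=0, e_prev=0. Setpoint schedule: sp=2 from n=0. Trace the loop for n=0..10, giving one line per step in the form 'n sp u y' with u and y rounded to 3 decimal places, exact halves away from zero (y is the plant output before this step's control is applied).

0 2 4.000 0.000
1 2 2.000 1.000
2 2 5.800 0.100
3 2 4.180 1.410
4 2 7.938 0.481
5 2 5.906 1.792
6 2 9.490 0.760
7 2 7.080 2.069
8 2 10.572 0.942
9 2 7.857 2.266
10 2 11.331 1.058

(exact arithmetic carried between steps; '≈' marks a value shown rounded to 6 d.p. or computed from one; I and e_prev carry over from the previous line; the table rounds u and y to 3 d.p., halves away from zero)
n=0: y=0, sp=2, e=sp−y=2; I=2, D=e−e_prev=2; u=0·2+1·2+1·2=4; next y=-2/5·0+1/4·4=1
n=1: y=1, sp=2, e=sp−y=1; I=3, D=e−e_prev=-1; u=0·1+1·3+1·(-1)=2; next y=-2/5·1+1/4·2=0.1
n=2: y=0.1, sp=2, e=sp−y=1.9; I=4.9, D=e−e_prev=0.9; u=0·1.9+1·4.9+1·0.9=5.8; next y=-2/5·0.1+1/4·5.8=1.41
n=3: y=1.41, sp=2, e=sp−y=0.59; I=5.49, D=e−e_prev=-1.31; u=0·0.59+1·5.49+1·(-1.31)=4.18; next y=-2/5·1.41+1/4·4.18=0.481
n=4: y=0.481, sp=2, e=sp−y=1.519; I=7.009, D=e−e_prev=0.929; u=0·1.519+1·7.009+1·0.929=7.938; next y=-2/5·0.481+1/4·7.938=1.7921
n=5: y=1.7921, sp=2, e=sp−y=0.2079; I=7.2169, D=e−e_prev=-1.3111; u=0·0.2079+1·7.2169+1·(-1.3111)=5.9058; next y=-2/5·1.7921+1/4·5.9058=0.75961
n=6: y=0.75961, sp=2, e=sp−y=1.24039; I=8.45729, D=e−e_prev=1.03249; u=0·1.24039+1·8.45729+1·1.03249=9.48978; next y=-2/5·0.75961+1/4·9.48978=2.068601
n=7: y=2.068601, sp=2, e=sp−y=-0.068601; I=8.388689, D=e−e_prev=-1.308991; u=0·(-0.068601)+1·8.388689+1·(-1.308991)=7.079698; next y=-2/5·2.068601+1/4·7.079698≈0.942484
n=8: y≈0.942484, sp=2, e=sp−y≈1.057516; I≈9.446205, D=e−e_prev≈1.126117; u=0·1.057516+1·9.446205+1·1.126117≈10.572322; next y=-2/5·0.942484+1/4·10.572322≈2.266087
n=9: y≈2.266087, sp=2, e=sp−y≈-0.266087; I≈9.180118, D=e−e_prev≈-1.323603; u=0·(-0.266087)+1·9.180118+1·(-1.323603)≈7.856515; next y=-2/5·2.266087+1/4·7.856515≈1.057694
n=10: y≈1.057694, sp=2, e=sp−y≈0.942306; I≈10.122424, D=e−e_prev≈1.208393; u=0·0.942306+1·10.122424+1·1.208393≈11.330817; next y=-2/5·1.057694+1/4·11.330817≈2.409627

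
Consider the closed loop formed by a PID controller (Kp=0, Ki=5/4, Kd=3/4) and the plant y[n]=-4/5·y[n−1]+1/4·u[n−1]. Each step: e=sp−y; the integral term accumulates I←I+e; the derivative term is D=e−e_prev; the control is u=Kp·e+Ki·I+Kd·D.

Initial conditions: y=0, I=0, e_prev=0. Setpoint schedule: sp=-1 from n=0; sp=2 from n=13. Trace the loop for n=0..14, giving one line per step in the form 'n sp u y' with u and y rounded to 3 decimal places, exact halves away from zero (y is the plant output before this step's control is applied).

(exact arithmetic carried between steps; '≈' marks a value shown rounded to 6 d.p. or computed from one; I and e_prev carry over from the previous line; the table rounds u and y to 3 d.p., halves away from zero)
n=0: y=0, sp=-1, e=sp−y=-1; I=-1, D=e−e_prev=-1; u=0·(-1)+5/4·(-1)+3/4·(-1)=-2; next y=-4/5·0+1/4·(-2)=-0.5
n=1: y=-0.5, sp=-1, e=sp−y=-0.5; I=-1.5, D=e−e_prev=0.5; u=0·(-0.5)+5/4·(-1.5)+3/4·0.5=-1.5; next y=-4/5·(-0.5)+1/4·(-1.5)=0.025
n=2: y=0.025, sp=-1, e=sp−y=-1.025; I=-2.525, D=e−e_prev=-0.525; u=0·(-1.025)+5/4·(-2.525)+3/4·(-0.525)=-3.55; next y=-4/5·0.025+1/4·(-3.55)=-0.9075
n=3: y=-0.9075, sp=-1, e=sp−y=-0.0925; I=-2.6175, D=e−e_prev=0.9325; u=0·(-0.0925)+5/4·(-2.6175)+3/4·0.9325=-2.5725; next y=-4/5·(-0.9075)+1/4·(-2.5725)=0.082875
n=4: y=0.082875, sp=-1, e=sp−y=-1.082875; I=-3.700375, D=e−e_prev=-0.990375; u=0·(-1.082875)+5/4·(-3.700375)+3/4·(-0.990375)=-5.36825; next y=-4/5·0.082875+1/4·(-5.36825)≈-1.408363
n=5: y≈-1.408363, sp=-1, e=sp−y≈0.408363; I≈-3.292013, D=e−e_prev≈1.491238; u=0·0.408363+5/4·(-3.292013)+3/4·1.491238≈-2.996588; next y=-4/5·(-1.408363)+1/4·(-2.996588)≈0.377543
n=6: y≈0.377543, sp=-1, e=sp−y≈-1.377543; I≈-4.669556, D=e−e_prev≈-1.785906; u=0·(-1.377543)+5/4·(-4.669556)+3/4·(-1.785906)≈-7.176374; next y=-4/5·0.377543+1/4·(-7.176374)≈-2.096128
n=7: y≈-2.096128, sp=-1, e=sp−y≈1.096128; I≈-3.573428, D=e−e_prev≈2.473671; u=0·1.096128+5/4·(-3.573428)+3/4·2.473671≈-2.611531; next y=-4/5·(-2.096128)+1/4·(-2.611531)≈1.024020
n=8: y≈1.024020, sp=-1, e=sp−y≈-2.024020; I≈-5.597447, D=e−e_prev≈-3.120147; u=0·(-2.024020)+5/4·(-5.597447)+3/4·(-3.120147)≈-9.336920; next y=-4/5·1.024020+1/4·(-9.336920)≈-3.153446
n=9: y≈-3.153446, sp=-1, e=sp−y≈2.153446; I≈-3.444002, D=e−e_prev≈4.177465; u=0·2.153446+5/4·(-3.444002)+3/4·4.177465≈-1.171903; next y=-4/5·(-3.153446)+1/4·(-1.171903)≈2.229781
n=10: y≈2.229781, sp=-1, e=sp−y≈-3.229781; I≈-6.673782, D=e−e_prev≈-5.383226; u=0·(-3.229781)+5/4·(-6.673782)+3/4·(-5.383226)≈-12.379647; next y=-4/5·2.229781+1/4·(-12.379647)≈-4.878736
n=11: y≈-4.878736, sp=-1, e=sp−y≈3.878736; I≈-2.795046, D=e−e_prev≈7.108517; u=0·3.878736+5/4·(-2.795046)+3/4·7.108517≈1.837580; next y=-4/5·(-4.878736)+1/4·1.837580≈4.362384
n=12: y≈4.362384, sp=-1, e=sp−y≈-5.362384; I≈-8.157430, D=e−e_prev≈-9.241120; u=0·(-5.362384)+5/4·(-8.157430)+3/4·(-9.241120)≈-17.127628; next y=-4/5·4.362384+1/4·(-17.127628)≈-7.771814
n=13: y≈-7.771814, sp=2, e=sp−y≈9.771814; I≈1.614384, D=e−e_prev≈15.134198; u=0·9.771814+5/4·1.614384+3/4·15.134198≈13.368629; next y=-4/5·(-7.771814)+1/4·13.368629≈9.559609
n=14: y≈9.559609, sp=2, e=sp−y≈-7.559609; I≈-5.945224, D=e−e_prev≈-17.331423; u=0·(-7.559609)+5/4·(-5.945224)+3/4·(-17.331423)≈-20.430098; next y=-4/5·9.559609+1/4·(-20.430098)≈-12.755211

0 -1 -2.000 0.000
1 -1 -1.500 -0.500
2 -1 -3.550 0.025
3 -1 -2.573 -0.908
4 -1 -5.368 0.083
5 -1 -2.997 -1.408
6 -1 -7.176 0.378
7 -1 -2.612 -2.096
8 -1 -9.337 1.024
9 -1 -1.172 -3.153
10 -1 -12.380 2.230
11 -1 1.838 -4.879
12 -1 -17.128 4.362
13 2 13.369 -7.772
14 2 -20.430 9.560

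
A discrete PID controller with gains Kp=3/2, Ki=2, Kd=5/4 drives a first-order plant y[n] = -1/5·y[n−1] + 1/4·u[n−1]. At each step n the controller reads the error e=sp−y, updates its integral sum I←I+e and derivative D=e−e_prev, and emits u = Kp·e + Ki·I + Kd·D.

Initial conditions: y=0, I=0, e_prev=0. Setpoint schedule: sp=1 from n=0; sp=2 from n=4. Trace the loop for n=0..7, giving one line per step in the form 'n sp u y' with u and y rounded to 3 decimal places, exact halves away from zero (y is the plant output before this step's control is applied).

(exact arithmetic carried between steps; '≈' marks a value shown rounded to 6 d.p. or computed from one; I and e_prev carry over from the previous line; the table rounds u and y to 3 d.p., halves away from zero)
n=0: y=0, sp=1, e=sp−y=1; I=1, D=e−e_prev=1; u=3/2·1+2·1+5/4·1=4.75; next y=-1/5·0+1/4·4.75=1.1875
n=1: y=1.1875, sp=1, e=sp−y=-0.1875; I=0.8125, D=e−e_prev=-1.1875; u=3/2·(-0.1875)+2·0.8125+5/4·(-1.1875)=-0.140625; next y=-1/5·1.1875+1/4·(-0.140625)≈-0.272656
n=2: y≈-0.272656, sp=1, e=sp−y≈1.272656; I≈2.085156, D=e−e_prev≈1.460156; u=3/2·1.272656+2·2.085156+5/4·1.460156≈7.904492; next y=-1/5·(-0.272656)+1/4·7.904492≈2.030654
n=3: y≈2.030654, sp=1, e=sp−y≈-1.030654; I≈1.054502, D=e−e_prev≈-2.303311; u=3/2·(-1.030654)+2·1.054502+5/4·(-2.303311)≈-2.316116; next y=-1/5·2.030654+1/4·(-2.316116)≈-0.985160
n=4: y≈-0.985160, sp=2, e=sp−y≈2.985160; I≈4.039662, D=e−e_prev≈4.015814; u=3/2·2.985160+2·4.039662+5/4·4.015814≈17.576831; next y=-1/5·(-0.985160)+1/4·17.576831≈4.591240
n=5: y≈4.591240, sp=2, e=sp−y≈-2.591240; I≈1.448422, D=e−e_prev≈-5.576399; u=3/2·(-2.591240)+2·1.448422+5/4·(-5.576399)≈-7.960515; next y=-1/5·4.591240+1/4·(-7.960515)≈-2.908377
n=6: y≈-2.908377, sp=2, e=sp−y≈4.908377; I≈6.356799, D=e−e_prev≈7.499616; u=3/2·4.908377+2·6.356799+5/4·7.499616≈29.450683; next y=-1/5·(-2.908377)+1/4·29.450683≈7.944346
n=7: y≈7.944346, sp=2, e=sp−y≈-5.944346; I≈0.412453, D=e−e_prev≈-10.852723; u=3/2·(-5.944346)+2·0.412453+5/4·(-10.852723)≈-21.657517; next y=-1/5·7.944346+1/4·(-21.657517)≈-7.003248

0 1 4.750 0.000
1 1 -0.141 1.188
2 1 7.904 -0.273
3 1 -2.316 2.031
4 2 17.577 -0.985
5 2 -7.961 4.591
6 2 29.451 -2.908
7 2 -21.658 7.944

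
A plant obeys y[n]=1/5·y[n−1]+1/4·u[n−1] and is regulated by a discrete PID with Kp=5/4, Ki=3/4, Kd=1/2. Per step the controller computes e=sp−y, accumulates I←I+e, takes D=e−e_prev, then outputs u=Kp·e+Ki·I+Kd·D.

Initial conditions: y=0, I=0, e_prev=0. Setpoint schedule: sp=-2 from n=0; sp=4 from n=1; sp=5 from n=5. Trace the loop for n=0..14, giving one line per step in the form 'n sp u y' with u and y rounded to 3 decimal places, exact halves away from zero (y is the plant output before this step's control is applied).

0 -2 -5.000 0.000
1 4 12.625 -1.250
2 4 2.547 2.906
3 4 9.666 1.218
4 4 7.303 2.660
5 5 12.285 2.358
6 5 10.653 3.543
7 5 12.766 3.372
8 5 12.666 3.866
9 5 13.579 3.940
10 5 13.804 4.183
11 5 14.276 4.288
12 5 14.515 4.427
13 5 14.796 4.514
14 5 14.985 4.602

(exact arithmetic carried between steps; '≈' marks a value shown rounded to 6 d.p. or computed from one; I and e_prev carry over from the previous line; the table rounds u and y to 3 d.p., halves away from zero)
n=0: y=0, sp=-2, e=sp−y=-2; I=-2, D=e−e_prev=-2; u=5/4·(-2)+3/4·(-2)+1/2·(-2)=-5; next y=1/5·0+1/4·(-5)=-1.25
n=1: y=-1.25, sp=4, e=sp−y=5.25; I=3.25, D=e−e_prev=7.25; u=5/4·5.25+3/4·3.25+1/2·7.25=12.625; next y=1/5·(-1.25)+1/4·12.625=2.90625
n=2: y=2.90625, sp=4, e=sp−y=1.09375; I=4.34375, D=e−e_prev=-4.15625; u=5/4·1.09375+3/4·4.34375+1/2·(-4.15625)=2.546875; next y=1/5·2.90625+1/4·2.546875≈1.217969
n=3: y≈1.217969, sp=4, e=sp−y≈2.782031; I≈7.125781, D=e−e_prev≈1.688281; u=5/4·2.782031+3/4·7.125781+1/2·1.688281≈9.666016; next y=1/5·1.217969+1/4·9.666016≈2.660098
n=4: y≈2.660098, sp=4, e=sp−y≈1.339902; I≈8.465684, D=e−e_prev≈-1.442129; u=5/4·1.339902+3/4·8.465684+1/2·(-1.442129)≈7.303076; next y=1/5·2.660098+1/4·7.303076≈2.357789
n=5: y≈2.357789, sp=5, e=sp−y≈2.642211; I≈11.107895, D=e−e_prev≈1.302309; u=5/4·2.642211+3/4·11.107895+1/2·1.302309≈12.284840; next y=1/5·2.357789+1/4·12.284840≈3.542768
n=6: y≈3.542768, sp=5, e=sp−y≈1.457232; I≈12.565127, D=e−e_prev≈-1.184979; u=5/4·1.457232+3/4·12.565127+1/2·(-1.184979)≈10.652896; next y=1/5·3.542768+1/4·10.652896≈3.371778
n=7: y≈3.371778, sp=5, e=sp−y≈1.628222; I≈14.193350, D=e−e_prev≈0.170990; u=5/4·1.628222+3/4·14.193350+1/2·0.170990≈12.765785; next y=1/5·3.371778+1/4·12.765785≈3.865802
n=8: y≈3.865802, sp=5, e=sp−y≈1.134198; I≈15.327548, D=e−e_prev≈-0.494024; u=5/4·1.134198+3/4·15.327548+1/2·(-0.494024)≈12.666396; next y=1/5·3.865802+1/4·12.666396≈3.939759
n=9: y≈3.939759, sp=5, e=sp−y≈1.060241; I≈16.387788, D=e−e_prev≈-0.073958; u=5/4·1.060241+3/4·16.387788+1/2·(-0.073958)≈13.579163; next y=1/5·3.939759+1/4·13.579163≈4.182743
n=10: y≈4.182743, sp=5, e=sp−y≈0.817257; I≈17.205046, D=e−e_prev≈-0.242983; u=5/4·0.817257+3/4·17.205046+1/2·(-0.242983)≈13.803864; next y=1/5·4.182743+1/4·13.803864≈4.287515
n=11: y≈4.287515, sp=5, e=sp−y≈0.712485; I≈17.917531, D=e−e_prev≈-0.104772; u=5/4·0.712485+3/4·17.917531+1/2·(-0.104772)≈14.276369; next y=1/5·4.287515+1/4·14.276369≈4.426595
n=12: y≈4.426595, sp=5, e=sp−y≈0.573405; I≈18.490936, D=e−e_prev≈-0.139081; u=5/4·0.573405+3/4·18.490936+1/2·(-0.139081)≈14.515418; next y=1/5·4.426595+1/4·14.515418≈4.514173
n=13: y≈4.514173, sp=5, e=sp−y≈0.485827; I≈18.976762, D=e−e_prev≈-0.087578; u=5/4·0.485827+3/4·18.976762+1/2·(-0.087578)≈14.796066; next y=1/5·4.514173+1/4·14.796066≈4.601851
n=14: y≈4.601851, sp=5, e=sp−y≈0.398149; I≈19.374911, D=e−e_prev≈-0.087678; u=5/4·0.398149+3/4·19.374911+1/2·(-0.087678)≈14.985031; next y=1/5·4.601851+1/4·14.985031≈4.666628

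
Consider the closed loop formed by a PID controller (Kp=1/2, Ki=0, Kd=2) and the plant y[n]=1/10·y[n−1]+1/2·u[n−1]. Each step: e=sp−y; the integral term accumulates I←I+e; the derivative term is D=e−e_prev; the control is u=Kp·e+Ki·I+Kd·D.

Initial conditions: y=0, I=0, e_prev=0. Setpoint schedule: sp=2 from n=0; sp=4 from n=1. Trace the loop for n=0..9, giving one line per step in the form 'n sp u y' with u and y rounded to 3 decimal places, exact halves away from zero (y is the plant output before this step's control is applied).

0 2 5.000 0.000
1 4 -0.250 2.500
2 4 6.688 0.125
3 4 -6.141 3.356
4 4 15.549 -2.735
5 4 -22.222 7.501
6 4 42.905 -10.361
7 4 -69.763 20.416
8 4 124.932 -32.840
9 4 -211.634 59.182

(exact arithmetic carried between steps; '≈' marks a value shown rounded to 6 d.p. or computed from one; I and e_prev carry over from the previous line; the table rounds u and y to 3 d.p., halves away from zero)
n=0: y=0, sp=2, e=sp−y=2; I=2, D=e−e_prev=2; u=1/2·2+0·2+2·2=5; next y=1/10·0+1/2·5=2.5
n=1: y=2.5, sp=4, e=sp−y=1.5; I=3.5, D=e−e_prev=-0.5; u=1/2·1.5+0·3.5+2·(-0.5)=-0.25; next y=1/10·2.5+1/2·(-0.25)=0.125
n=2: y=0.125, sp=4, e=sp−y=3.875; I=7.375, D=e−e_prev=2.375; u=1/2·3.875+0·7.375+2·2.375=6.6875; next y=1/10·0.125+1/2·6.6875=3.35625
n=3: y=3.35625, sp=4, e=sp−y=0.64375; I=8.01875, D=e−e_prev=-3.23125; u=1/2·0.64375+0·8.01875+2·(-3.23125)=-6.140625; next y=1/10·3.35625+1/2·(-6.140625)≈-2.734688
n=4: y≈-2.734688, sp=4, e=sp−y≈6.734688; I≈14.753438, D=e−e_prev≈6.090938; u=1/2·6.734688+0·14.753438+2·6.090938≈15.549219; next y=1/10·(-2.734688)+1/2·15.549219≈7.501141
n=5: y≈7.501141, sp=4, e=sp−y≈-3.501141; I≈11.252297, D=e−e_prev≈-10.235828; u=1/2·(-3.501141)+0·11.252297+2·(-10.235828)≈-22.222227; next y=1/10·7.501141+1/2·(-22.222227)≈-10.360999
n=6: y≈-10.360999, sp=4, e=sp−y≈14.360999; I≈25.613296, D=e−e_prev≈17.862140; u=1/2·14.360999+0·25.613296+2·17.862140≈42.904779; next y=1/10·(-10.360999)+1/2·42.904779≈20.416290
n=7: y≈20.416290, sp=4, e=sp−y≈-16.416290; I≈9.197006, D=e−e_prev≈-30.777289; u=1/2·(-16.416290)+0·9.197006+2·(-30.777289)≈-69.762723; next y=1/10·20.416290+1/2·(-69.762723)≈-32.839732
n=8: y≈-32.839732, sp=4, e=sp−y≈36.839732; I≈46.036739, D=e−e_prev≈53.256022; u=1/2·36.839732+0·46.036739+2·53.256022≈124.931910; next y=1/10·(-32.839732)+1/2·124.931910≈59.181982
n=9: y≈59.181982, sp=4, e=sp−y≈-55.181982; I≈-9.145243, D=e−e_prev≈-92.021714; u=1/2·(-55.181982)+0·(-9.145243)+2·(-92.021714)≈-211.634420; next y=1/10·59.181982+1/2·(-211.634420)≈-99.899012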